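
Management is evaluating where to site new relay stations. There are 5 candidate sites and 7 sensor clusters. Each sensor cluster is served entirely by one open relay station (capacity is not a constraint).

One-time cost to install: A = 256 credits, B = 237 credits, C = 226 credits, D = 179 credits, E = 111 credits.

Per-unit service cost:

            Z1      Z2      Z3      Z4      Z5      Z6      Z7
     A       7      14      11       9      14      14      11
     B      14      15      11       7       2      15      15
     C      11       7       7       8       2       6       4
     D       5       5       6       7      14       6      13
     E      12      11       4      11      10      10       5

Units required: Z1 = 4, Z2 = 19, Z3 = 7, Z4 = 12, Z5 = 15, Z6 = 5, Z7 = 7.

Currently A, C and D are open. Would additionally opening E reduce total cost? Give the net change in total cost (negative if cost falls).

Current service cost with {A, C, D}: 329.
Adding E: each sensor cluster re-picks its cheapest; new service cost 315, saving 14.
Extra fixed cost: 111. Net change = 111 − 14 = 97.
(Totals: 990 → 1087.)

No — net change +97 (cost rises by 97).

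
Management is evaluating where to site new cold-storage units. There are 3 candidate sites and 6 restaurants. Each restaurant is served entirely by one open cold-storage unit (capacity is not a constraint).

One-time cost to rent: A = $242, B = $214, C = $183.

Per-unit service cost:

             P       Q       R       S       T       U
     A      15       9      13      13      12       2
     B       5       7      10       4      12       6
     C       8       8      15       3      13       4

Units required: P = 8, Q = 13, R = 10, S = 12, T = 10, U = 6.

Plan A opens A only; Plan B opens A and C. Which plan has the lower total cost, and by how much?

Plan B is cheaper by 6.

Plan A: {A}: P→A 15·8=120, Q→A 9·13=117, R→A 13·10=130, S→A 13·12=156, T→A 12·10=120, U→A 2·6=12. Service 655; fixed 242; total 897.
Plan B: {A, C}: P→C 8·8=64, Q→C 8·13=104, R→A 13·10=130, S→C 3·12=36, T→A 12·10=120, U→A 2·6=12. Service 466; fixed 425; total 891.
Difference: |897 − 891| = 6.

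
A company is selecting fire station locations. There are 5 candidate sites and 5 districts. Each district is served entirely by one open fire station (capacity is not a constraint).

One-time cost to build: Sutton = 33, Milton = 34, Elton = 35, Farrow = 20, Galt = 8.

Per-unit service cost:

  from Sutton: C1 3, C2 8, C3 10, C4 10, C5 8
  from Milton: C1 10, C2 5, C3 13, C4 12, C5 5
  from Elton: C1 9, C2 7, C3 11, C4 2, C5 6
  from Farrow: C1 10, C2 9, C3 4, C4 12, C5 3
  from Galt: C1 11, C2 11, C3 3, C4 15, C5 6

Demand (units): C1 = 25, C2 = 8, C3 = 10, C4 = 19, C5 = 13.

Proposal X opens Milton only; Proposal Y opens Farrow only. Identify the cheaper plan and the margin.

Proposal Y is cheaper by 98.

Proposal X: {Milton}: C1→Milton 10·25=250, C2→Milton 5·8=40, C3→Milton 13·10=130, C4→Milton 12·19=228, C5→Milton 5·13=65. Service 713; fixed 34; total 747.
Proposal Y: {Farrow}: C1→Farrow 10·25=250, C2→Farrow 9·8=72, C3→Farrow 4·10=40, C4→Farrow 12·19=228, C5→Farrow 3·13=39. Service 629; fixed 20; total 649.
Difference: |747 − 649| = 98.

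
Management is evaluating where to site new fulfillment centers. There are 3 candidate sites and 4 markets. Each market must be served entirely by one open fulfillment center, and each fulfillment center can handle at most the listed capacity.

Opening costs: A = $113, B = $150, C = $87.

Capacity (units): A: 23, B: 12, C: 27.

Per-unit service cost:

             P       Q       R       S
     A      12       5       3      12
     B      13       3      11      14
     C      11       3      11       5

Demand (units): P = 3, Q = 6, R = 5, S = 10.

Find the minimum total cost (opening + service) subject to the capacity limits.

Minimum total cost: 243

Open {C}: P→C 11·3=33, Q→C 3·6=18, R→C 11·5=55, S→C 5·10=50.
Loads: C carries 24/27. Service 156; fixed 87; total 243.
Next best feasible plan costs 316.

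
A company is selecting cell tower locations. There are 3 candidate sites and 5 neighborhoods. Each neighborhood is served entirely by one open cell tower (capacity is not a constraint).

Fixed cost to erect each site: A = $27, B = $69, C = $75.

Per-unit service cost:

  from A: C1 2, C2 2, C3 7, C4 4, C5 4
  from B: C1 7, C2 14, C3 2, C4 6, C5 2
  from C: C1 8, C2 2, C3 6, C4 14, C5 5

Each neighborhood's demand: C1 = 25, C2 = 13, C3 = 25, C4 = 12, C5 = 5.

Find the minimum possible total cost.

For any fixed open set, each neighborhood goes to its cheapest open site; total = fixed + service.
{A, B}: C1→A 2·25=50, C2→A 2·13=26, C3→B 2·25=50, C4→A 4·12=48, C5→B 2·5=10. Service 184; fixed 96; total 280.
{A}: C1→A 2·25=50, C2→A 2·13=26, C3→A 7·25=175, C4→A 4·12=48, C5→A 4·5=20. Service 319; fixed 27; total 346.
{A, B, C}: C1→A 2·25=50, C2→A 2·13=26, C3→B 2·25=50, C4→A 4·12=48, C5→B 2·5=10. Service 184; fixed 171; total 355.
(All 7 nonempty subsets were checked; A and B is lowest.)

Minimum total cost: 280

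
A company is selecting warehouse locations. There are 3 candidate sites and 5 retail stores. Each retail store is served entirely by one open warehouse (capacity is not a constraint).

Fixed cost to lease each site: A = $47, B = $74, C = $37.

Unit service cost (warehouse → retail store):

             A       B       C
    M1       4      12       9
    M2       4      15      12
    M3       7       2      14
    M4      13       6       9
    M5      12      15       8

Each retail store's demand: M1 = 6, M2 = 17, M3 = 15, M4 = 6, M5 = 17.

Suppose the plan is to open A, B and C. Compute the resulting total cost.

Each retail store is assigned to its cheapest site among the open ones.
{A, B, C}: M1→A 4·6=24, M2→A 4·17=68, M3→B 2·15=30, M4→B 6·6=36, M5→C 8·17=136. Service 294; fixed 158; total 452.

Total cost: 452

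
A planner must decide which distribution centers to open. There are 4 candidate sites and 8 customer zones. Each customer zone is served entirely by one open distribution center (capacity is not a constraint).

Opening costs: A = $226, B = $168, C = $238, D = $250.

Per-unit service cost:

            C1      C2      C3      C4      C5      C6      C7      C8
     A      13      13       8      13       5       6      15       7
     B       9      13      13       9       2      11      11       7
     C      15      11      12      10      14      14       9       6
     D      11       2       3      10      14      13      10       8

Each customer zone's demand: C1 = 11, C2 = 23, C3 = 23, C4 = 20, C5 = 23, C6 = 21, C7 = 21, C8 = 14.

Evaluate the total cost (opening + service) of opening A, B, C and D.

Total cost: 1721

Each customer zone is assigned to its cheapest site among the open ones.
{A, B, C, D}: C1→B 9·11=99, C2→D 2·23=46, C3→D 3·23=69, C4→B 9·20=180, C5→B 2·23=46, C6→A 6·21=126, C7→C 9·21=189, C8→C 6·14=84. Service 839; fixed 882; total 1721.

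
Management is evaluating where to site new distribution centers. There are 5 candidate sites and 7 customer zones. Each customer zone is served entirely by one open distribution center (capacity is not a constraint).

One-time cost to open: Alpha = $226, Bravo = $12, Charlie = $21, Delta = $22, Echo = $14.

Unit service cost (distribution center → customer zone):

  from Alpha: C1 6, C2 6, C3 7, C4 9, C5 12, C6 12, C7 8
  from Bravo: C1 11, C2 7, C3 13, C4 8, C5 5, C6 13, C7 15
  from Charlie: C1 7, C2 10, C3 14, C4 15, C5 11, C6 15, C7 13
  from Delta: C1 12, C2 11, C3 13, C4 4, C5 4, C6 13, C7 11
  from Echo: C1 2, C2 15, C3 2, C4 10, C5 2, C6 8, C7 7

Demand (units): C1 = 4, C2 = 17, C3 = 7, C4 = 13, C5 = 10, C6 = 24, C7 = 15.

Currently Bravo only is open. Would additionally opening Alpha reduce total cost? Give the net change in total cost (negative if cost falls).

Current service cost with {Bravo}: 945.
Adding Alpha: each customer zone re-picks its cheapest; new service cost 737, saving 208.
Extra fixed cost: 226. Net change = 226 − 208 = 18.
(Totals: 957 → 975.)

No — net change +18 (cost rises by 18).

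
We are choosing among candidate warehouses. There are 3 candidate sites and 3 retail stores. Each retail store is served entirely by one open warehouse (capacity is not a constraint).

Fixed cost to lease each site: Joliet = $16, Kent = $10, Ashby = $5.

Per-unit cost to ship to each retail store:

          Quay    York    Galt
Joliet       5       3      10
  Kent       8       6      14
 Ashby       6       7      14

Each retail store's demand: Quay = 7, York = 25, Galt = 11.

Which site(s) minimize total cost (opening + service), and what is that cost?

For any fixed open set, each retail store goes to its cheapest open site; total = fixed + service.
{Joliet}: Quay→Joliet 5·7=35, York→Joliet 3·25=75, Galt→Joliet 10·11=110. Service 220; fixed 16; total 236.
{Joliet, Ashby}: service 220 + fixed 21 = 241
{Joliet, Kent}: Quay→Joliet 5·7=35, York→Joliet 3·25=75, Galt→Joliet 10·11=110. Service 220; fixed 26; total 246.
{Joliet, Kent, Ashby}: service 220 + fixed 31 = 251
No other subset beats 236.

Open Joliet only; minimum total cost 236.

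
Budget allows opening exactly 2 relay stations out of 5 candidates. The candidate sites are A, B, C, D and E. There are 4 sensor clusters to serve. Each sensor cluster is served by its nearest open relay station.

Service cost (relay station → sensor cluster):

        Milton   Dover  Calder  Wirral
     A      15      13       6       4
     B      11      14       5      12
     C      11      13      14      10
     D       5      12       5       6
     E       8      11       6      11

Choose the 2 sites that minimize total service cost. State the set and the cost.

Choose A and D; total service cost 26.

With exactly 2 open, each sensor cluster uses its cheapest among the chosen.
{A, D}: Milton→D 5, Dover→D 12, Calder→D 5, Wirral→A 4. Service cost 26.
{D, E}: service cost 27
{B, D}: service cost 28
Among all 10 size-2 choices, {A, D} is lowest.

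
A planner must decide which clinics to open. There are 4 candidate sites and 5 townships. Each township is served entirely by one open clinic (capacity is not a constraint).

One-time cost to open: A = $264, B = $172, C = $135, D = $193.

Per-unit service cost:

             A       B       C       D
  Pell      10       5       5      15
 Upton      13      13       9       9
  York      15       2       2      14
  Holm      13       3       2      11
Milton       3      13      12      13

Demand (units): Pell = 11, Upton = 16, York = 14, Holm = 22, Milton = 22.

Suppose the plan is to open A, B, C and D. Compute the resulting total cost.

Each township is assigned to its cheapest site among the open ones.
{A, B, C, D}: Pell→B 5·11=55, Upton→C 9·16=144, York→B 2·14=28, Holm→C 2·22=44, Milton→A 3·22=66. Service 337; fixed 764; total 1101.

Total cost: 1101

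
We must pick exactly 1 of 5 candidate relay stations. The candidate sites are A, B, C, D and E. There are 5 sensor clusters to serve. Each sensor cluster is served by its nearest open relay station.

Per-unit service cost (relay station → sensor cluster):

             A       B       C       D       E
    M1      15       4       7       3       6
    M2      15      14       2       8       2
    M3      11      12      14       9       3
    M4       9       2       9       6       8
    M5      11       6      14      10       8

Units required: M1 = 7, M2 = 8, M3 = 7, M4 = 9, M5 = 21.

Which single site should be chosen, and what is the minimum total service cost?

Choose E only; total service cost 319.

With exactly 1 open, each sensor cluster uses its cheapest among the chosen.
{E}: M1→E 6·7=42, M2→E 2·8=16, M3→E 3·7=21, M4→E 8·9=72, M5→E 8·21=168. Service cost 319.
{B}: service cost 368
{D}: service cost 412
Among all 5 size-1 choices, {E} is lowest.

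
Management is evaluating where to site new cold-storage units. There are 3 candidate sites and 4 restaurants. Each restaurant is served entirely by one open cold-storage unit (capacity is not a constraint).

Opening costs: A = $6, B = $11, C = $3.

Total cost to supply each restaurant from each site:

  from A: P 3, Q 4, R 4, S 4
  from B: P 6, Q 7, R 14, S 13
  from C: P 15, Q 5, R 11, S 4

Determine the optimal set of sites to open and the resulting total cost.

Open A only; minimum total cost 21.

For any fixed open set, each restaurant goes to its cheapest open site; total = fixed + service.
{A}: P→A 3, Q→A 4, R→A 4, S→A 4. Service 15; fixed 6; total 21.
{A, C}: P→A 3, Q→A 4, R→A 4, S→A 4. Service 15; fixed 9; total 24.
{A, B}: service 15 + fixed 17 = 32
{A, B, C}: P→A 3, Q→A 4, R→A 4, S→A 4. Service 15; fixed 20; total 35.
(All 7 nonempty subsets were checked; A only is lowest.)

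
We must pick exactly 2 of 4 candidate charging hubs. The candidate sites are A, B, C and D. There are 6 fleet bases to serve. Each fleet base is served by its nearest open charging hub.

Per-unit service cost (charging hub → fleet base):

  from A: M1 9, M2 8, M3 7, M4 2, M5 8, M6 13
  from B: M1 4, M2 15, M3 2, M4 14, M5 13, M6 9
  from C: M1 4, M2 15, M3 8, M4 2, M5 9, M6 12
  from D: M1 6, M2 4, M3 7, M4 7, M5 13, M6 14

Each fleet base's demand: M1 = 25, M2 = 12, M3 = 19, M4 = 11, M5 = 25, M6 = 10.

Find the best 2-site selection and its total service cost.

With exactly 2 open, each fleet base uses its cheapest among the chosen.
{A, B}: M1→B 4·25=100, M2→A 8·12=96, M3→B 2·19=38, M4→A 2·11=22, M5→A 8·25=200, M6→B 9·10=90. Service cost 546.
{C, D}: service cost 648
{B, C}: service cost 655
Among all 6 size-2 choices, {A, B} is lowest.

Choose A and B; total service cost 546.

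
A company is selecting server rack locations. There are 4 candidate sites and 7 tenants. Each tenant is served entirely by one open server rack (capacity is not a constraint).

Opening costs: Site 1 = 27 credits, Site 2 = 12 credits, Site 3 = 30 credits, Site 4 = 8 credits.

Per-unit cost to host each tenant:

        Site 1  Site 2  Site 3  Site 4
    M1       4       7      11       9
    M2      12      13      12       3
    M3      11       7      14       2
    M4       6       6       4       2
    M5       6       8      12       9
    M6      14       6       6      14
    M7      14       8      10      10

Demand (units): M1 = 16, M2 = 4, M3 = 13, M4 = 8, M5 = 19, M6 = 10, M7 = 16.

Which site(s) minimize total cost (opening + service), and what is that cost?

Open Site 1, Site 2 and Site 4; minimum total cost 467.

For any fixed open set, each tenant goes to its cheapest open site; total = fixed + service.
{Site 1, Site 2, Site 4}: M1→Site 1 4·16=64, M2→Site 4 3·4=12, M3→Site 4 2·13=26, M4→Site 4 2·8=16, M5→Site 1 6·19=114, M6→Site 2 6·10=60, M7→Site 2 8·16=128. Service 420; fixed 47; total 467.
{Site 1, Site 2, Site 3, Site 4}: M1→Site 1 4·16=64, M2→Site 4 3·4=12, M3→Site 4 2·13=26, M4→Site 4 2·8=16, M5→Site 1 6·19=114, M6→Site 2 6·10=60, M7→Site 2 8·16=128. Service 420; fixed 77; total 497.
{Site 1, Site 3, Site 4}: M1→Site 1 4·16=64, M2→Site 4 3·4=12, M3→Site 4 2·13=26, M4→Site 4 2·8=16, M5→Site 1 6·19=114, M6→Site 3 6·10=60, M7→Site 3 10·16=160. Service 452; fixed 65; total 517.
{Site 4}: service 669 + fixed 8 = 677
No other subset beats 467.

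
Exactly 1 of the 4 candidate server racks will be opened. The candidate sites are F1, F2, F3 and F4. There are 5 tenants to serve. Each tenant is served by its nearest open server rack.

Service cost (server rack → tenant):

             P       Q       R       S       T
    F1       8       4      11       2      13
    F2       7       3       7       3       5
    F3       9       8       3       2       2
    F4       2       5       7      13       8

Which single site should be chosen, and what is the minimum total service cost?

Choose F3 only; total service cost 24.

With exactly 1 open, each tenant uses its cheapest among the chosen.
{F3}: P→F3 9, Q→F3 8, R→F3 3, S→F3 2, T→F3 2. Service cost 24.
{F2}: service cost 25
{F4}: service cost 35
Among all 4 size-1 choices, {F3} is lowest.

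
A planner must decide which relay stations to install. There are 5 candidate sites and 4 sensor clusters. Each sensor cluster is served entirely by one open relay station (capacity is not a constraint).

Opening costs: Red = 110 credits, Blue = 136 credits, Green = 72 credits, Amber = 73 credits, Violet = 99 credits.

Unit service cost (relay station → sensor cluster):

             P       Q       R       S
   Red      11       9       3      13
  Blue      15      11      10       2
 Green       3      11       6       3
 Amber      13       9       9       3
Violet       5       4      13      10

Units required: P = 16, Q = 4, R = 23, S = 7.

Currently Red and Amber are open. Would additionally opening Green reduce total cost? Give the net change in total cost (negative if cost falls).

Current service cost with {Red, Amber}: 302.
Adding Green: each sensor cluster re-picks its cheapest; new service cost 174, saving 128.
Extra fixed cost: 72. Net change = 72 − 128 = -56.
(Totals: 485 → 429.)

Yes — net change −56 (cost falls by 56).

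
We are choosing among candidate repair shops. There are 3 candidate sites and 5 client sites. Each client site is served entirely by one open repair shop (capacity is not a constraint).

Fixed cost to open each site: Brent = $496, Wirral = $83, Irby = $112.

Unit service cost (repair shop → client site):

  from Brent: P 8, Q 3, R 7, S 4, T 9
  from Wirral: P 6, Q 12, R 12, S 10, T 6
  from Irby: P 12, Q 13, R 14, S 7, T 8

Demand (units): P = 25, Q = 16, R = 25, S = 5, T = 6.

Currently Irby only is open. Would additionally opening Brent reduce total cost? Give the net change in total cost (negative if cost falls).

Current service cost with {Irby}: 941.
Adding Brent: each client site re-picks its cheapest; new service cost 491, saving 450.
Extra fixed cost: 496. Net change = 496 − 450 = 46.
(Totals: 1053 → 1099.)

No — net change +46 (cost rises by 46).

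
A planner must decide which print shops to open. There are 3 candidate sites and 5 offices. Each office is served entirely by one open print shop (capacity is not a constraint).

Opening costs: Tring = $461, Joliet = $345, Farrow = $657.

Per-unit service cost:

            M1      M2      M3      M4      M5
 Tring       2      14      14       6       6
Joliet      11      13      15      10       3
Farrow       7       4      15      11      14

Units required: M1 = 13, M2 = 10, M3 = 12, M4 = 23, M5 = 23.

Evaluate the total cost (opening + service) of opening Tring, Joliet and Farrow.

Each office is assigned to its cheapest site among the open ones.
{Tring, Joliet, Farrow}: M1→Tring 2·13=26, M2→Farrow 4·10=40, M3→Tring 14·12=168, M4→Tring 6·23=138, M5→Joliet 3·23=69. Service 441; fixed 1463; total 1904.

Total cost: 1904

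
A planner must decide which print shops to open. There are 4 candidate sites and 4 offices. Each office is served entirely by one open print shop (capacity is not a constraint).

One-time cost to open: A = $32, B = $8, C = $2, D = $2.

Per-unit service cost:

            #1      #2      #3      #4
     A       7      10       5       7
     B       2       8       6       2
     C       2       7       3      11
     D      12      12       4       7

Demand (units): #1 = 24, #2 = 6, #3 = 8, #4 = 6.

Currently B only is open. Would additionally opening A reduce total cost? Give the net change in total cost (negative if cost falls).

Current service cost with {B}: 156.
Adding A: each office re-picks its cheapest; new service cost 148, saving 8.
Extra fixed cost: 32. Net change = 32 − 8 = 24.
(Totals: 164 → 188.)

No — net change +24 (cost rises by 24).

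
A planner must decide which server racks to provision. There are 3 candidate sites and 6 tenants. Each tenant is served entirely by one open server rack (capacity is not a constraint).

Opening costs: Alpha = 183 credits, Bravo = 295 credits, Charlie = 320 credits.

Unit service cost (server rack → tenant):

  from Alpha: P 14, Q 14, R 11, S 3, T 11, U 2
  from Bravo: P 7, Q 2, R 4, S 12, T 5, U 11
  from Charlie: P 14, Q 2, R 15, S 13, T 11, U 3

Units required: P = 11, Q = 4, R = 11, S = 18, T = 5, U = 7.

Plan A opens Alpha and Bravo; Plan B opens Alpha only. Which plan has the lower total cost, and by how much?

Plan B is cheaper by 63.

Plan A: {Alpha, Bravo}: P→Bravo 7·11=77, Q→Bravo 2·4=8, R→Bravo 4·11=44, S→Alpha 3·18=54, T→Bravo 5·5=25, U→Alpha 2·7=14. Service 222; fixed 478; total 700.
Plan B: {Alpha}: P→Alpha 14·11=154, Q→Alpha 14·4=56, R→Alpha 11·11=121, S→Alpha 3·18=54, T→Alpha 11·5=55, U→Alpha 2·7=14. Service 454; fixed 183; total 637.
Difference: |700 − 637| = 63.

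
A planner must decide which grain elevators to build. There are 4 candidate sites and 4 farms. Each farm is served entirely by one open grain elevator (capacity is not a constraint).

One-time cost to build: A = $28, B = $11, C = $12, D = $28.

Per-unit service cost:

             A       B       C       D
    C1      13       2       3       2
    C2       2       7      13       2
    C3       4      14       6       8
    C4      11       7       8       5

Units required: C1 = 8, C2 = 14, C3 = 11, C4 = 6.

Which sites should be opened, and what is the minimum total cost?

Open A and B; minimum total cost 169.

For any fixed open set, each farm goes to its cheapest open site; total = fixed + service.
{A, B}: C1→B 2·8=16, C2→A 2·14=28, C3→A 4·11=44, C4→B 7·6=42. Service 130; fixed 39; total 169.
{A, D}: C1→D 2·8=16, C2→A 2·14=28, C3→A 4·11=44, C4→D 5·6=30. Service 118; fixed 56; total 174.
{C, D}: service 140 + fixed 40 = 180
{A, B, C, D}: C1→B 2·8=16, C2→A 2·14=28, C3→A 4·11=44, C4→D 5·6=30. Service 118; fixed 79; total 197.
No other subset beats 169.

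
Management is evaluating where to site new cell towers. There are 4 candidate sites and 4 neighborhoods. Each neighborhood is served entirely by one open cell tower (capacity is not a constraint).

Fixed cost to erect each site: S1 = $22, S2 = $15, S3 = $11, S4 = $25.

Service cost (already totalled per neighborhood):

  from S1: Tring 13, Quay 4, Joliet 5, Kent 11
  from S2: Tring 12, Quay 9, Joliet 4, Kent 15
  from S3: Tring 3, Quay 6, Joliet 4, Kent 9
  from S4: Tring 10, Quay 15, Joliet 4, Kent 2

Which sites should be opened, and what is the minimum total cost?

For any fixed open set, each neighborhood goes to its cheapest open site; total = fixed + service.
{S3}: Tring→S3 3, Quay→S3 6, Joliet→S3 4, Kent→S3 9. Service 22; fixed 11; total 33.
{S2, S3}: Tring→S3 3, Quay→S3 6, Joliet→S2 4, Kent→S3 9. Service 22; fixed 26; total 48.
{S3, S4}: Tring→S3 3, Quay→S3 6, Joliet→S3 4, Kent→S4 2. Service 15; fixed 36; total 51.
{S1, S2, S3, S4}: service 13 + fixed 73 = 86
(All 15 nonempty subsets were checked; S3 only is lowest.)

Open S3 only; minimum total cost 33.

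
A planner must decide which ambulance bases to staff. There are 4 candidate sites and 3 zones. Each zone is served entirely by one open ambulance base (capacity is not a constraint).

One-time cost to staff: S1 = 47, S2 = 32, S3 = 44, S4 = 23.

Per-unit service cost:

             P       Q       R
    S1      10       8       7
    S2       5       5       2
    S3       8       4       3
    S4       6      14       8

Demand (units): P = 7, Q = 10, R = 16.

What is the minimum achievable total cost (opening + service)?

For any fixed open set, each zone goes to its cheapest open site; total = fixed + service.
{S2}: P→S2 5·7=35, Q→S2 5·10=50, R→S2 2·16=32. Service 117; fixed 32; total 149.
{S2, S4}: service 117 + fixed 55 = 172
{S2, S3}: service 107 + fixed 76 = 183
{S1, S2, S3, S4}: P→S2 5·7=35, Q→S3 4·10=40, R→S2 2·16=32. Service 107; fixed 146; total 253.
No other subset beats 149.

Minimum total cost: 149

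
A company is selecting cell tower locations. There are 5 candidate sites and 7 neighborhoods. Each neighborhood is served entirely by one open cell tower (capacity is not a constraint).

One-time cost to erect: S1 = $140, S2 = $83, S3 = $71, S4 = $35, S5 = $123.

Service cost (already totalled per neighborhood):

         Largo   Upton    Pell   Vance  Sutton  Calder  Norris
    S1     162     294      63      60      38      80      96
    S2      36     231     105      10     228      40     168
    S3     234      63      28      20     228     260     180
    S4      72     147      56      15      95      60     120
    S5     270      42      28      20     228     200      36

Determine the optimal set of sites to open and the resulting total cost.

For any fixed open set, each neighborhood goes to its cheapest open site; total = fixed + service.
{S4, S5}: Largo→S4 72, Upton→S5 42, Pell→S5 28, Vance→S4 15, Sutton→S4 95, Calder→S4 60, Norris→S5 36. Service 348; fixed 158; total 506.
{S2, S4, S5}: service 287 + fixed 241 = 528
{S3, S4}: service 453 + fixed 106 = 559
{S1, S2, S3, S4, S5}: service 230 + fixed 452 = 682
No other subset beats 506.

Open S4 and S5; minimum total cost 506.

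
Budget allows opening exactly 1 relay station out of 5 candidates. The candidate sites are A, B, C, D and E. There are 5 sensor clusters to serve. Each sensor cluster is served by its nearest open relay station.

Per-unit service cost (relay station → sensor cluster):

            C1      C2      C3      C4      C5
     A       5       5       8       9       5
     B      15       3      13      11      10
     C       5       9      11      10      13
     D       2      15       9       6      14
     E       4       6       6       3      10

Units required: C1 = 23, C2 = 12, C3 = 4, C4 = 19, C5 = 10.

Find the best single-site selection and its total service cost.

Choose E only; total service cost 345.

With exactly 1 open, each sensor cluster uses its cheapest among the chosen.
{E}: C1→E 4·23=92, C2→E 6·12=72, C3→E 6·4=24, C4→E 3·19=57, C5→E 10·10=100. Service cost 345.
{A}: service cost 428
{D}: service cost 516
Among all 5 size-1 choices, {E} is lowest.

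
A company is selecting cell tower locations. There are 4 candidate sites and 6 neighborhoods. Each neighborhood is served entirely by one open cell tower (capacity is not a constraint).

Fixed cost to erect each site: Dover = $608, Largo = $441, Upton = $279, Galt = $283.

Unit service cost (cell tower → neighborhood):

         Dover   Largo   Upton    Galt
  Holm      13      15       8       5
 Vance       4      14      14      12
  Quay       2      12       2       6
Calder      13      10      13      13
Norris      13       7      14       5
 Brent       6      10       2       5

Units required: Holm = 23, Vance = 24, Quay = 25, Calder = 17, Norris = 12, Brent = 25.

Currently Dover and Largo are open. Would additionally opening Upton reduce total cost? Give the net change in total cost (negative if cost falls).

No — net change +64 (cost rises by 64).

Current service cost with {Dover, Largo}: 849.
Adding Upton: each neighborhood re-picks its cheapest; new service cost 634, saving 215.
Extra fixed cost: 279. Net change = 279 − 215 = 64.
(Totals: 1898 → 1962.)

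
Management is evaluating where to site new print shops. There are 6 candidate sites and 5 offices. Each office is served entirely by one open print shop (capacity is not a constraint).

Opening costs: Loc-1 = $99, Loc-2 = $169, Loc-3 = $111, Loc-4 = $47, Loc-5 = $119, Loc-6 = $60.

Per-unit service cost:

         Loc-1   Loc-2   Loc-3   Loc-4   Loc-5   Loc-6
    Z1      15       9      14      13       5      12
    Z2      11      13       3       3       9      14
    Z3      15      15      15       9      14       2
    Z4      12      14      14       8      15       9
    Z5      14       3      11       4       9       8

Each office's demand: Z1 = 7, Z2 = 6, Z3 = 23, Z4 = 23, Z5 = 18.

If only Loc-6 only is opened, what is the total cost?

Total cost: 625

Each office is assigned to its cheapest site among the open ones.
{Loc-6}: Z1→Loc-6 12·7=84, Z2→Loc-6 14·6=84, Z3→Loc-6 2·23=46, Z4→Loc-6 9·23=207, Z5→Loc-6 8·18=144. Service 565; fixed 60; total 625.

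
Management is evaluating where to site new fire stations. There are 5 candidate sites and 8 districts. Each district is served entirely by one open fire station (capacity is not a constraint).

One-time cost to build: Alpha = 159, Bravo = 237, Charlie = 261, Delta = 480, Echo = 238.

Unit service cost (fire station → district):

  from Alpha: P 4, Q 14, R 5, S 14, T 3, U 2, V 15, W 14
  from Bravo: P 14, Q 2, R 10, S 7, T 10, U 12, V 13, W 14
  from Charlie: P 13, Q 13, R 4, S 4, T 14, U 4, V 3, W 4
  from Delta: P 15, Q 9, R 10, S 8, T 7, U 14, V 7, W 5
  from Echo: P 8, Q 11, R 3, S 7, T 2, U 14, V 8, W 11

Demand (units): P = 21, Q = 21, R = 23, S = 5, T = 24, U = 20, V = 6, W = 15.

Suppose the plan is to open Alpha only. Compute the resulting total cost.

Each district is assigned to its cheapest site among the open ones.
{Alpha}: P→Alpha 4·21=84, Q→Alpha 14·21=294, R→Alpha 5·23=115, S→Alpha 14·5=70, T→Alpha 3·24=72, U→Alpha 2·20=40, V→Alpha 15·6=90, W→Alpha 14·15=210. Service 975; fixed 159; total 1134.

Total cost: 1134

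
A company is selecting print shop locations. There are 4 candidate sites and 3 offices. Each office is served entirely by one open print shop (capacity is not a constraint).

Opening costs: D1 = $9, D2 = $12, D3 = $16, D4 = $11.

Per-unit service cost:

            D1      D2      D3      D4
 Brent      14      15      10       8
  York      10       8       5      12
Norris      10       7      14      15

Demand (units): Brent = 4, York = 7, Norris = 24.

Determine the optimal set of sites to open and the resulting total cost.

Open D2 and D3; minimum total cost 271.

For any fixed open set, each office goes to its cheapest open site; total = fixed + service.
{D2, D3}: Brent→D3 10·4=40, York→D3 5·7=35, Norris→D2 7·24=168. Service 243; fixed 28; total 271.
{D2, D3, D4}: service 235 + fixed 39 = 274
{D2, D4}: service 256 + fixed 23 = 279
{D1, D2, D3, D4}: service 235 + fixed 48 = 283
(All 15 nonempty subsets were checked; D2 and D3 is lowest.)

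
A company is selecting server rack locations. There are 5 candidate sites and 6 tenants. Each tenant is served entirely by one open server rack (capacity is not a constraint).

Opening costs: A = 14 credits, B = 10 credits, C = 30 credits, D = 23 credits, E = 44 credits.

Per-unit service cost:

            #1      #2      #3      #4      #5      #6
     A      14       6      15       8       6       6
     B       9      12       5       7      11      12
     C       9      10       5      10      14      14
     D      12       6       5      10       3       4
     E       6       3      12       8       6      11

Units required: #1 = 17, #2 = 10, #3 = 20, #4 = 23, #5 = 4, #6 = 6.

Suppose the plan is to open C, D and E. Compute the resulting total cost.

Each tenant is assigned to its cheapest site among the open ones.
{C, D, E}: #1→E 6·17=102, #2→E 3·10=30, #3→C 5·20=100, #4→E 8·23=184, #5→D 3·4=12, #6→D 4·6=24. Service 452; fixed 97; total 549.

Total cost: 549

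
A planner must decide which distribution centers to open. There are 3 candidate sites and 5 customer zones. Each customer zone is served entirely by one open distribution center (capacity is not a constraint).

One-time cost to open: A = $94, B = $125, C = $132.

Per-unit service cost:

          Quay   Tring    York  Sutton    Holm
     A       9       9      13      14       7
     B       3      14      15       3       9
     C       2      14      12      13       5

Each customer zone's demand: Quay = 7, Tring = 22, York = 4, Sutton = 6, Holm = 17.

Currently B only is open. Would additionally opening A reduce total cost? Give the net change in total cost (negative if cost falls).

Current service cost with {B}: 560.
Adding A: each customer zone re-picks its cheapest; new service cost 408, saving 152.
Extra fixed cost: 94. Net change = 94 − 152 = -58.
(Totals: 685 → 627.)

Yes — net change −58 (cost falls by 58).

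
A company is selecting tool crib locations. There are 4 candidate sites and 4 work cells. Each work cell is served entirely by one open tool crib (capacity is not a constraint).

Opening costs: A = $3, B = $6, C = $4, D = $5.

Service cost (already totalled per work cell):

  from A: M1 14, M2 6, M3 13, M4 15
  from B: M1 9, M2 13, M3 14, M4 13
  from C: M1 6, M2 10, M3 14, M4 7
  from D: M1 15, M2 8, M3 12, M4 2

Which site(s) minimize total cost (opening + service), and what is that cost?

Open C and D; minimum total cost 37.

For any fixed open set, each work cell goes to its cheapest open site; total = fixed + service.
{C, D}: M1→C 6, M2→D 8, M3→D 12, M4→D 2. Service 28; fixed 9; total 37.
{A, C, D}: service 26 + fixed 12 = 38
{A, C}: M1→C 6, M2→A 6, M3→A 13, M4→C 7. Service 32; fixed 7; total 39.
{A, B, C, D}: M1→C 6, M2→A 6, M3→D 12, M4→D 2. Service 26; fixed 18; total 44.
No other subset beats 37.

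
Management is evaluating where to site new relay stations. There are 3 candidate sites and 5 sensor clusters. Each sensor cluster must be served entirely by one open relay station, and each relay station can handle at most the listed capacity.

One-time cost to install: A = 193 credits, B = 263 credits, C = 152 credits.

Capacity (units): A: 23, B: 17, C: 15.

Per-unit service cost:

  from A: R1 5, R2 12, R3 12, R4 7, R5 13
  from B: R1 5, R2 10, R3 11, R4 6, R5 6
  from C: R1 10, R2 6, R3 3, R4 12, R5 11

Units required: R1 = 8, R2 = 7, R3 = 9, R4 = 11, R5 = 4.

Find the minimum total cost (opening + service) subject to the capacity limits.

Minimum total cost: 794

Open {A, B}: R1→A 5·8=40, R2→B 10·7=70, R3→B 11·9=99, R4→A 7·11=77, R5→A 13·4=52.
Loads: A carries 23/23, B carries 16/17. Service 338; fixed 456; total 794.
Next best feasible plan costs 808.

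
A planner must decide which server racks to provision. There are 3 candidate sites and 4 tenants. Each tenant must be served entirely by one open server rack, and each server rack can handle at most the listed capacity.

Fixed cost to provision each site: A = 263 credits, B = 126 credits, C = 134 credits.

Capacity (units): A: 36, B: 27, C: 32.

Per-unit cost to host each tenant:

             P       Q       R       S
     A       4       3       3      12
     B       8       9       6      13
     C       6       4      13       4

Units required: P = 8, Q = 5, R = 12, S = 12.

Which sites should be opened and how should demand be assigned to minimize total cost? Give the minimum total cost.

Open {B, C}: P→C 6·8=48, Q→C 4·5=20, R→B 6·12=72, S→C 4·12=48.
Loads: B carries 12/27, C carries 25/32. Service 188; fixed 260; total 448.
Next best feasible plan costs 464.

Minimum total cost: 448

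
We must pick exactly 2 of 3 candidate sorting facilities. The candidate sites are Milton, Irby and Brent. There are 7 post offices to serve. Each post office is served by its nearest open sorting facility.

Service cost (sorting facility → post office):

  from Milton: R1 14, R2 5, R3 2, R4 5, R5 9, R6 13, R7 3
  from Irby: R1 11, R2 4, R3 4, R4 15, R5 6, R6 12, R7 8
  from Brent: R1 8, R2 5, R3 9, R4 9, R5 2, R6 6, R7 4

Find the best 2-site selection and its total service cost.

With exactly 2 open, each post office uses its cheapest among the chosen.
{Milton, Brent}: R1→Brent 8, R2→Milton 5, R3→Milton 2, R4→Milton 5, R5→Brent 2, R6→Brent 6, R7→Milton 3. Service cost 31.
{Irby, Brent}: service cost 37
{Milton, Irby}: service cost 43
Among all 3 size-2 choices, {Milton, Brent} is lowest.

Choose Milton and Brent; total service cost 31.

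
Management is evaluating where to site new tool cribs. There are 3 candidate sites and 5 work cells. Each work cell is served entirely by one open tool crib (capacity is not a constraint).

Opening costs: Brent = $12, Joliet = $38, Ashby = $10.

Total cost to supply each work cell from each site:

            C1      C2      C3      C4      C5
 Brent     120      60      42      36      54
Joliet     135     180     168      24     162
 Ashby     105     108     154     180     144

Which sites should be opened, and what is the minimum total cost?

Open Brent and Ashby; minimum total cost 319.

For any fixed open set, each work cell goes to its cheapest open site; total = fixed + service.
{Brent, Ashby}: C1→Ashby 105, C2→Brent 60, C3→Brent 42, C4→Brent 36, C5→Brent 54. Service 297; fixed 22; total 319.
{Brent}: service 312 + fixed 12 = 324
{Brent, Joliet, Ashby}: C1→Ashby 105, C2→Brent 60, C3→Brent 42, C4→Joliet 24, C5→Brent 54. Service 285; fixed 60; total 345.
{Ashby}: C1→Ashby 105, C2→Ashby 108, C3→Ashby 154, C4→Ashby 180, C5→Ashby 144. Service 691; fixed 10; total 701.
No other subset beats 319.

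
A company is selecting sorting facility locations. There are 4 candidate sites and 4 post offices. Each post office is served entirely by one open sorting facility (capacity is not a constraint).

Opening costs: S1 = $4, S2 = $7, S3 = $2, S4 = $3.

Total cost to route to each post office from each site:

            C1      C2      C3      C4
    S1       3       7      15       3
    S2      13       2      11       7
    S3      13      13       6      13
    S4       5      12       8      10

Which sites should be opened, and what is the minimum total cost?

Open S1 and S3; minimum total cost 25.

For any fixed open set, each post office goes to its cheapest open site; total = fixed + service.
{S1, S3}: C1→S1 3, C2→S1 7, C3→S3 6, C4→S1 3. Service 19; fixed 6; total 25.
{S1, S2, S3}: C1→S1 3, C2→S2 2, C3→S3 6, C4→S1 3. Service 14; fixed 13; total 27.
{S1, S3, S4}: service 19 + fixed 9 = 28
{S1, S2, S3, S4}: service 14 + fixed 16 = 30
No other subset beats 25.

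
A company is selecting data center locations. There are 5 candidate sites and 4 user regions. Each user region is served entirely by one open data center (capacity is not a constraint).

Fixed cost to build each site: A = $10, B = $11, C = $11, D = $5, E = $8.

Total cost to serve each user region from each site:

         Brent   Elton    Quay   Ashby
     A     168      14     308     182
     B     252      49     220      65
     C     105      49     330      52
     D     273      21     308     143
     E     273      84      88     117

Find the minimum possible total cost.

For any fixed open set, each user region goes to its cheapest open site; total = fixed + service.
{A, C, E}: Brent→C 105, Elton→A 14, Quay→E 88, Ashby→C 52. Service 259; fixed 29; total 288.
{C, D, E}: Brent→C 105, Elton→D 21, Quay→E 88, Ashby→C 52. Service 266; fixed 24; total 290.
{A, C, D, E}: service 259 + fixed 34 = 293
{A, B, C, D, E}: service 259 + fixed 45 = 304
No other subset beats 288.

Minimum total cost: 288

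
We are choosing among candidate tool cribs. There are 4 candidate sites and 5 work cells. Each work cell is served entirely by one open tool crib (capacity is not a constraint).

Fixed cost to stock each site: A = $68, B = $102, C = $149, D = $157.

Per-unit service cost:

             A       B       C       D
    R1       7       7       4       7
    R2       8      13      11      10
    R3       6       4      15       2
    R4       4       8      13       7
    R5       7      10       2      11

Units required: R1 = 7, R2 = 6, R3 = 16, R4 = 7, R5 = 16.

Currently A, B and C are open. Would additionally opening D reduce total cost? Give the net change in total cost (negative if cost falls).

Current service cost with {A, B, C}: 200.
Adding D: each work cell re-picks its cheapest; new service cost 168, saving 32.
Extra fixed cost: 157. Net change = 157 − 32 = 125.
(Totals: 519 → 644.)

No — net change +125 (cost rises by 125).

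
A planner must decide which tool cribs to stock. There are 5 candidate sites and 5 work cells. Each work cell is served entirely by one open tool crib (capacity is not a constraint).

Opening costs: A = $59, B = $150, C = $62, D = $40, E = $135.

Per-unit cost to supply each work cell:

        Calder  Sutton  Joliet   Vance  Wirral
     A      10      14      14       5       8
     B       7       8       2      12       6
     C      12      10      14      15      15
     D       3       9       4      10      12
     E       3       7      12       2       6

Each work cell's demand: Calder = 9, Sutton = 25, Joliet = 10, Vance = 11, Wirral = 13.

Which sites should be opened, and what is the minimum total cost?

Open D and E; minimum total cost 517.

For any fixed open set, each work cell goes to its cheapest open site; total = fixed + service.
{D, E}: Calder→D 3·9=27, Sutton→E 7·25=175, Joliet→D 4·10=40, Vance→E 2·11=22, Wirral→E 6·13=78. Service 342; fixed 175; total 517.
{A, D}: service 451 + fixed 99 = 550
{E}: service 422 + fixed 135 = 557
{A, B, C, D, E}: service 322 + fixed 446 = 768
No other subset beats 517.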